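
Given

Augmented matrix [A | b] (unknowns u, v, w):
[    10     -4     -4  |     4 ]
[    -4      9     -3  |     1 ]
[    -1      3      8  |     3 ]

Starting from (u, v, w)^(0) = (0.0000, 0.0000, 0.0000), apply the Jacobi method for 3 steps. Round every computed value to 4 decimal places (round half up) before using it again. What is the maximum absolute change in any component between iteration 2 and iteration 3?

0.1245

Iteration 1:
  u = (4 - (-4)·0.0000 - (-4)·0.0000) / (10) = 0.4000
  v = (1 - (-4)·0.0000 - (-3)·0.0000) / (9) = 0.1111
  w = (3 - (-1)·0.0000 - (3)·0.0000) / (8) = 0.3750
Iteration 2:
  u = (4 - (-4)·0.1111 - (-4)·0.3750) / (10) = 0.5944
  v = (1 - (-4)·0.4000 - (-3)·0.3750) / (9) = 0.4139
  w = (3 - (-1)·0.4000 - (3)·0.1111) / (8) = 0.3833
Iteration 3:
  u = (4 - (-4)·0.4139 - (-4)·0.3833) / (10) = 0.7189
  v = (1 - (-4)·0.5944 - (-3)·0.3833) / (9) = 0.5031
  w = (3 - (-1)·0.5944 - (3)·0.4139) / (8) = 0.2941
Change: (0.1245, 0.0892, -0.0892) → max |·| = 0.1245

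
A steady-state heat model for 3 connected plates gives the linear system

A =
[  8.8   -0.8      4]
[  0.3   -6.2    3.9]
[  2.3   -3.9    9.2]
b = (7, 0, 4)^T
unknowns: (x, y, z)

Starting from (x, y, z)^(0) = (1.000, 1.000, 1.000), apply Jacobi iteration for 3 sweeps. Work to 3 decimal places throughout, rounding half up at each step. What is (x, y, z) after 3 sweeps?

Iteration 1:
  x = (7 - (-0.8)·1.000 - (4)·1.000) / (8.8) = 0.432
  y = (0 - (0.3)·1.000 - (3.9)·1.000) / (-6.2) = 0.677
  z = (4 - (2.3)·1.000 - (-3.9)·1.000) / (9.2) = 0.609
Iteration 2:
  x = (7 - (-0.8)·0.677 - (4)·0.609) / (8.8) = 0.580
  y = (0 - (0.3)·0.432 - (3.9)·0.609) / (-6.2) = 0.404
  z = (4 - (2.3)·0.432 - (-3.9)·0.677) / (9.2) = 0.614
Iteration 3:
  x = (7 - (-0.8)·0.404 - (4)·0.614) / (8.8) = 0.553
  y = (0 - (0.3)·0.580 - (3.9)·0.614) / (-6.2) = 0.414
  z = (4 - (2.3)·0.580 - (-3.9)·0.404) / (9.2) = 0.461

(0.553, 0.414, 0.461)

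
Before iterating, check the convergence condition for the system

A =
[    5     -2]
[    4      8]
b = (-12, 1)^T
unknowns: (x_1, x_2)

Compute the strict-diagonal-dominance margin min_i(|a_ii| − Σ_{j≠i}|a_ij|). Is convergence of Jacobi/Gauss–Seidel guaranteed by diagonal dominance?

3

row 1: |5| − (2) = 3
row 2: |8| − (4) = 4
minimum over rows = 3 → strictly diagonally dominant (convergence guaranteed)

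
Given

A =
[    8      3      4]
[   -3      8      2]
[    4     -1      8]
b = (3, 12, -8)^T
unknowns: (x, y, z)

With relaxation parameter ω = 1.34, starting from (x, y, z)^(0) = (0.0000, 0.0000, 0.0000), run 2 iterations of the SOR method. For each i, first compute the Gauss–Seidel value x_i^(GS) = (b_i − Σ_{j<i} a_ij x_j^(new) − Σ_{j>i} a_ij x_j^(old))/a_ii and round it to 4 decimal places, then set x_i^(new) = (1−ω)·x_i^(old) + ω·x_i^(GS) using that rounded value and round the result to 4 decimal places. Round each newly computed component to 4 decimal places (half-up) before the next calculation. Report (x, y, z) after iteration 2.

Iteration 1:
  x: GS value = (3 - (3)·0.0000 - (4)·0.0000) / (8) = 0.3750;  x ← (1−ω)·0.0000 + ω·0.3750 = 0.5025
  y: GS value = (12 - (-3)·0.5025 - (2)·0.0000) / (8) = 1.6884;  y ← (1−ω)·0.0000 + ω·1.6884 = 2.2625
  z: GS value = (-8 - (4)·0.5025 - (-1)·2.2625) / (8) = -0.9684;  z ← (1−ω)·0.0000 + ω·-0.9684 = -1.2977
Iteration 2:
  x: GS value = (3 - (3)·2.2625 - (4)·-1.2977) / (8) = 0.1754;  x ← (1−ω)·0.5025 + ω·0.1754 = 0.0642
  y: GS value = (12 - (-3)·0.0642 - (2)·-1.2977) / (8) = 1.8485;  y ← (1−ω)·2.2625 + ω·1.8485 = 1.7077
  z: GS value = (-8 - (4)·0.0642 - (-1)·1.7077) / (8) = -0.8186;  z ← (1−ω)·-1.2977 + ω·-0.8186 = -0.6557

(0.0642, 1.7077, -0.6557)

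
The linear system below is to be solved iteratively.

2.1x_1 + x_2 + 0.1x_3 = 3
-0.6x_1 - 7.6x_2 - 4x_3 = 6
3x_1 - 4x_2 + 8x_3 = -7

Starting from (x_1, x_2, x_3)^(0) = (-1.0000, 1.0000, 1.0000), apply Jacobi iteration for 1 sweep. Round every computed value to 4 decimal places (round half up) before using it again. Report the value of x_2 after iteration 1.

Iteration 1:
  x_1 = (3 - (1)·1.0000 - (0.1)·1.0000) / (2.1) = 0.9048
  x_2 = (6 - (-0.6)·-1.0000 - (-4)·1.0000) / (-7.6) = -1.2368
  x_3 = (-7 - (3)·-1.0000 - (-4)·1.0000) / (8) = 0.0000

-1.2368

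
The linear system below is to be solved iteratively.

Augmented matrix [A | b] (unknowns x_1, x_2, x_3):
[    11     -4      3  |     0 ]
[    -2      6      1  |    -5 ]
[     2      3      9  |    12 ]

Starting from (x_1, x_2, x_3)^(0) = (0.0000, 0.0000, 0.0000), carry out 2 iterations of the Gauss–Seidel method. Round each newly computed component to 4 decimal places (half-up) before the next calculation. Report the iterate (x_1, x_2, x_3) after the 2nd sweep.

Iteration 1:
  x_1 = (0 - (-4)·0.0000 - (3)·0.0000) / (11) = 0.0000
  x_2 = (-5 - (-2)·0.0000 - (1)·0.0000) / (6) = -0.8333
  x_3 = (12 - (2)·0.0000 - (3)·-0.8333) / (9) = 1.6111
Iteration 2:
  x_1 = (0 - (-4)·-0.8333 - (3)·1.6111) / (11) = -0.7424
  x_2 = (-5 - (-2)·-0.7424 - (1)·1.6111) / (6) = -1.3493
  x_3 = (12 - (2)·-0.7424 - (3)·-1.3493) / (9) = 1.9481

(-0.7424, -1.3493, 1.9481)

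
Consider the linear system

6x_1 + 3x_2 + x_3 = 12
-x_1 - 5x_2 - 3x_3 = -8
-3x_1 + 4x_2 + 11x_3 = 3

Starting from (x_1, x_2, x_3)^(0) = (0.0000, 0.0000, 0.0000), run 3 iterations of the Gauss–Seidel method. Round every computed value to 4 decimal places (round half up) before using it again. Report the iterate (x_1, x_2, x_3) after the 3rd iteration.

(1.4089, 1.1767, 0.2291)

Iteration 1:
  x_1 = (12 - (3)·0.0000 - (1)·0.0000) / (6) = 2.0000
  x_2 = (-8 - (-1)·2.0000 - (-3)·0.0000) / (-5) = 1.2000
  x_3 = (3 - (-3)·2.0000 - (4)·1.2000) / (11) = 0.3818
Iteration 2:
  x_1 = (12 - (3)·1.2000 - (1)·0.3818) / (6) = 1.3364
  x_2 = (-8 - (-1)·1.3364 - (-3)·0.3818) / (-5) = 1.1036
  x_3 = (3 - (-3)·1.3364 - (4)·1.1036) / (11) = 0.2359
Iteration 3:
  x_1 = (12 - (3)·1.1036 - (1)·0.2359) / (6) = 1.4089
  x_2 = (-8 - (-1)·1.4089 - (-3)·0.2359) / (-5) = 1.1767
  x_3 = (3 - (-3)·1.4089 - (4)·1.1767) / (11) = 0.2291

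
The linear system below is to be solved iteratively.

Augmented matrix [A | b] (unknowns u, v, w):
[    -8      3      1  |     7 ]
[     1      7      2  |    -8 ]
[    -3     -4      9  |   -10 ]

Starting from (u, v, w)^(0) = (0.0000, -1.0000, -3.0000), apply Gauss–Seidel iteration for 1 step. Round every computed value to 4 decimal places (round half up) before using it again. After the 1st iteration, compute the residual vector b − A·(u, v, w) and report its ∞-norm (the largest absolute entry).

Iteration 1:
  u = (7 - (3)·-1.0000 - (1)·-3.0000) / (-8) = -1.6250
  v = (-8 - (1)·-1.6250 - (2)·-3.0000) / (7) = -0.0536
  w = (-10 - (-3)·-1.6250 - (-4)·-0.0536) / (9) = -1.6766
Residual b − A·x = (-4.1626, -2.6466, 0.0000); ∞-norm = 4.1626

4.1626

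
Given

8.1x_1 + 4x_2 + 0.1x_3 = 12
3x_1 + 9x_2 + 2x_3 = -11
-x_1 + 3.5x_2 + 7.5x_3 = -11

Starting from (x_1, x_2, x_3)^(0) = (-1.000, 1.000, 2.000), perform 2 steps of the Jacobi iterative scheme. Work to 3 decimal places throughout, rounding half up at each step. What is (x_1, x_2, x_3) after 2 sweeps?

Iteration 1:
  x_1 = (12 - (4)·1.000 - (0.1)·2.000) / (8.1) = 0.963
  x_2 = (-11 - (3)·-1.000 - (2)·2.000) / (9) = -1.333
  x_3 = (-11 - (-1)·-1.000 - (3.5)·1.000) / (7.5) = -2.067
Iteration 2:
  x_1 = (12 - (4)·-1.333 - (0.1)·-2.067) / (8.1) = 2.165
  x_2 = (-11 - (3)·0.963 - (2)·-2.067) / (9) = -1.084
  x_3 = (-11 - (-1)·0.963 - (3.5)·-1.333) / (7.5) = -0.716

(2.165, -1.084, -0.716)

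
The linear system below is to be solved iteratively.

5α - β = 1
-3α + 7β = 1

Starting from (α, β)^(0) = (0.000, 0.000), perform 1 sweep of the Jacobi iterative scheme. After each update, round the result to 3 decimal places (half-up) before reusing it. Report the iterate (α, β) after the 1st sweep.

(0.200, 0.143)

Iteration 1:
  α = (1 - (-1)·0.000) / (5) = 0.200
  β = (1 - (-3)·0.000) / (7) = 0.143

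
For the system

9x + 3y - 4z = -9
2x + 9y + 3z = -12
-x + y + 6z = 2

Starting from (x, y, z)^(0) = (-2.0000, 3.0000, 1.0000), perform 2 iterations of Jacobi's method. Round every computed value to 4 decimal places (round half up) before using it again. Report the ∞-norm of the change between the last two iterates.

Iteration 1:
  x = (-9 - (3)·3.0000 - (-4)·1.0000) / (9) = -1.5556
  y = (-12 - (2)·-2.0000 - (3)·1.0000) / (9) = -1.2222
  z = (2 - (-1)·-2.0000 - (1)·3.0000) / (6) = -0.5000
Iteration 2:
  x = (-9 - (3)·-1.2222 - (-4)·-0.5000) / (9) = -0.8148
  y = (-12 - (2)·-1.5556 - (3)·-0.5000) / (9) = -0.8210
  z = (2 - (-1)·-1.5556 - (1)·-1.2222) / (6) = 0.2778
Change: (0.7408, 0.4012, 0.7778) → max |·| = 0.7778

0.7778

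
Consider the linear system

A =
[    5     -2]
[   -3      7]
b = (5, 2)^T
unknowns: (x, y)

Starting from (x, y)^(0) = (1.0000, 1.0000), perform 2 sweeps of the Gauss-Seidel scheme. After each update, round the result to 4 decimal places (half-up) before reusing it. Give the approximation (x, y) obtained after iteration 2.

Iteration 1:
  x = (5 - (-2)·1.0000) / (5) = 1.4000
  y = (2 - (-3)·1.4000) / (7) = 0.8857
Iteration 2:
  x = (5 - (-2)·0.8857) / (5) = 1.3543
  y = (2 - (-3)·1.3543) / (7) = 0.8661

(1.3543, 0.8661)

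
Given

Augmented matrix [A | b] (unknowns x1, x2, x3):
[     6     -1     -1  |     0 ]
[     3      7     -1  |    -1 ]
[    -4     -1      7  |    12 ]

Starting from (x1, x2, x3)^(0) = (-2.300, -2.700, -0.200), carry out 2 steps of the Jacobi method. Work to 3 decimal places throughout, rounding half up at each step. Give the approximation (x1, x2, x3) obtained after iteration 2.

Iteration 1:
  x1 = (0 - (-1)·-2.700 - (-1)·-0.200) / (6) = -0.483
  x2 = (-1 - (3)·-2.300 - (-1)·-0.200) / (7) = 0.814
  x3 = (12 - (-4)·-2.300 - (-1)·-2.700) / (7) = 0.014
Iteration 2:
  x1 = (0 - (-1)·0.814 - (-1)·0.014) / (6) = 0.138
  x2 = (-1 - (3)·-0.483 - (-1)·0.014) / (7) = 0.066
  x3 = (12 - (-4)·-0.483 - (-1)·0.814) / (7) = 1.555

(0.138, 0.066, 1.555)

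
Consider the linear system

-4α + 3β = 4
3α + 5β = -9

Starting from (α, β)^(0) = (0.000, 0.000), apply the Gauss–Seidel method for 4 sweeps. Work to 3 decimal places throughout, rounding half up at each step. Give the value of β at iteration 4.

Iteration 1:
  α = (4 - (3)·0.000) / (-4) = -1.000
  β = (-9 - (3)·-1.000) / (5) = -1.200
Iteration 2:
  α = (4 - (3)·-1.200) / (-4) = -1.900
  β = (-9 - (3)·-1.900) / (5) = -0.660
Iteration 3:
  α = (4 - (3)·-0.660) / (-4) = -1.495
  β = (-9 - (3)·-1.495) / (5) = -0.903
Iteration 4:
  α = (4 - (3)·-0.903) / (-4) = -1.677
  β = (-9 - (3)·-1.677) / (5) = -0.794

-0.794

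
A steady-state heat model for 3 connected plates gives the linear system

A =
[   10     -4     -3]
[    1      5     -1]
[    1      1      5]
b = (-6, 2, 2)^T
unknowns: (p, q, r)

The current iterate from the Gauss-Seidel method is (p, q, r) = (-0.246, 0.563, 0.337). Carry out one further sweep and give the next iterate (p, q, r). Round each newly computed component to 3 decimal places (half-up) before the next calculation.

One sweep:
  p = (-6 - (-4)·0.563 - (-3)·0.337) / (10) = -0.274
  q = (2 - (1)·-0.274 - (-1)·0.337) / (5) = 0.522
  r = (2 - (1)·-0.274 - (1)·0.522) / (5) = 0.350

(-0.274, 0.522, 0.350)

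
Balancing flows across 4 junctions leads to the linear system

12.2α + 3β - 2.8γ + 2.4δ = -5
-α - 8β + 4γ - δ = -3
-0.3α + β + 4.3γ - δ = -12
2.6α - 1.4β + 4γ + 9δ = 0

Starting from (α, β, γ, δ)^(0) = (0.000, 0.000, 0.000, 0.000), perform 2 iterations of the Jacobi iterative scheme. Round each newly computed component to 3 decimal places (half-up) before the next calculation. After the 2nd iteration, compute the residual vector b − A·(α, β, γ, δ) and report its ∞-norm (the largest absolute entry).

Iteration 1:
  α = (-5 - (3)·0.000 - (-2.8)·0.000 - (2.4)·0.000) / (12.2) = -0.410
  β = (-3 - (-1)·0.000 - (4)·0.000 - (-1)·0.000) / (-8) = 0.375
  γ = (-12 - (-0.3)·0.000 - (1)·0.000 - (-1)·0.000) / (4.3) = -2.791
  δ = (0 - (2.6)·0.000 - (-1.4)·0.000 - (4)·0.000) / (9) = 0.000
Iteration 2:
  α = (-5 - (3)·0.375 - (-2.8)·-2.791 - (2.4)·0.000) / (12.2) = -1.143
  β = (-3 - (-1)·-0.410 - (4)·-2.791 - (-1)·0.000) / (-8) = -0.969
  γ = (-12 - (-0.3)·-0.410 - (1)·0.375 - (-1)·0.000) / (4.3) = -2.907
  δ = (0 - (2.6)·-0.410 - (-1.4)·0.375 - (4)·-2.791) / (9) = 1.417
Residual b − A·x = (0.311, 1.150, 2.543, 0.490); ∞-norm = 2.543

2.543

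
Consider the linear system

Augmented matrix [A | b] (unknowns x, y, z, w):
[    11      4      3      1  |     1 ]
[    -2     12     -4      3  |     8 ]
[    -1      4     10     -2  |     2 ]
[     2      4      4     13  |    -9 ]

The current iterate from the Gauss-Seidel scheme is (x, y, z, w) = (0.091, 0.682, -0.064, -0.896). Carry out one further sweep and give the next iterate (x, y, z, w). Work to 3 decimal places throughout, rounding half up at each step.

(-0.058, 0.860, -0.329, -0.847)

One sweep:
  x = (1 - (4)·0.682 - (3)·-0.064 - (1)·-0.896) / (11) = -0.058
  y = (8 - (-2)·-0.058 - (-4)·-0.064 - (3)·-0.896) / (12) = 0.860
  z = (2 - (-1)·-0.058 - (4)·0.860 - (-2)·-0.896) / (10) = -0.329
  w = (-9 - (2)·-0.058 - (4)·0.860 - (4)·-0.329) / (13) = -0.847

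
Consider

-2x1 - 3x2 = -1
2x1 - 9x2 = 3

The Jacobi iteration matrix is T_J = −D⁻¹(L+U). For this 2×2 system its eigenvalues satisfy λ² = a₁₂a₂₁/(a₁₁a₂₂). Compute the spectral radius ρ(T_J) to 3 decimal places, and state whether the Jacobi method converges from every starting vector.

a₁₂a₂₁/(a₁₁a₂₂) = (-3)·(2) / ((-2)·(-9)) = -0.333333
ρ = √|-0.333333| = √0.333333 = 0.577
ρ < 1, so Jacobi converges

0.577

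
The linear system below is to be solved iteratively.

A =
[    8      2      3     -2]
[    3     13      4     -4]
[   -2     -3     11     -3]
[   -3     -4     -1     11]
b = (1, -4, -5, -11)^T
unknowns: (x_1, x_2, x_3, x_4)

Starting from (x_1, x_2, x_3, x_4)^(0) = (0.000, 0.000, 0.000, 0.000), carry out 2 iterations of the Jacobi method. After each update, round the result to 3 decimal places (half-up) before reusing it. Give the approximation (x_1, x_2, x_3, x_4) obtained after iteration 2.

(0.123, -0.504, -0.789, -1.119)

Iteration 1:
  x_1 = (1 - (2)·0.000 - (3)·0.000 - (-2)·0.000) / (8) = 0.125
  x_2 = (-4 - (3)·0.000 - (4)·0.000 - (-4)·0.000) / (13) = -0.308
  x_3 = (-5 - (-2)·0.000 - (-3)·0.000 - (-3)·0.000) / (11) = -0.455
  x_4 = (-11 - (-3)·0.000 - (-4)·0.000 - (-1)·0.000) / (11) = -1.000
Iteration 2:
  x_1 = (1 - (2)·-0.308 - (3)·-0.455 - (-2)·-1.000) / (8) = 0.123
  x_2 = (-4 - (3)·0.125 - (4)·-0.455 - (-4)·-1.000) / (13) = -0.504
  x_3 = (-5 - (-2)·0.125 - (-3)·-0.308 - (-3)·-1.000) / (11) = -0.789
  x_4 = (-11 - (-3)·0.125 - (-4)·-0.308 - (-1)·-0.455) / (11) = -1.119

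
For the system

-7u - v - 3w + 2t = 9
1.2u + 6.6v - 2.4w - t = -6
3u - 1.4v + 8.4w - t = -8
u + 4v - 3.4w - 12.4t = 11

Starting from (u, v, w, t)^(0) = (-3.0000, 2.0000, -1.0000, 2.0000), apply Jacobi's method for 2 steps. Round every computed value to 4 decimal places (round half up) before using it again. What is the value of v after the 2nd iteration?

Iteration 1:
  u = (9 - (-1)·2.0000 - (-3)·-1.0000 - (2)·2.0000) / (-7) = -0.5714
  v = (-6 - (1.2)·-3.0000 - (-2.4)·-1.0000 - (-1)·2.0000) / (6.6) = -0.4242
  w = (-8 - (3)·-3.0000 - (-1.4)·2.0000 - (-1)·2.0000) / (8.4) = 0.6905
  t = (11 - (1)·-3.0000 - (4)·2.0000 - (-3.4)·-1.0000) / (-12.4) = -0.2097
Iteration 2:
  u = (9 - (-1)·-0.4242 - (-3)·0.6905 - (2)·-0.2097) / (-7) = -1.5810
  v = (-6 - (1.2)·-0.5714 - (-2.4)·0.6905 - (-1)·-0.2097) / (6.6) = -0.5859
  w = (-8 - (3)·-0.5714 - (-1.4)·-0.4242 - (-1)·-0.2097) / (8.4) = -0.8440
  t = (11 - (1)·-0.5714 - (4)·-0.4242 - (-3.4)·0.6905) / (-12.4) = -1.2593

-0.5859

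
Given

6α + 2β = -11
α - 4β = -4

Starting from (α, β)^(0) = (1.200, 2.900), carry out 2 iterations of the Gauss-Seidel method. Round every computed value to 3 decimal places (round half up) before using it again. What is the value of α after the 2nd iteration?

Iteration 1:
  α = (-11 - (2)·2.900) / (6) = -2.800
  β = (-4 - (1)·-2.800) / (-4) = 0.300
Iteration 2:
  α = (-11 - (2)·0.300) / (6) = -1.933
  β = (-4 - (1)·-1.933) / (-4) = 0.517

-1.933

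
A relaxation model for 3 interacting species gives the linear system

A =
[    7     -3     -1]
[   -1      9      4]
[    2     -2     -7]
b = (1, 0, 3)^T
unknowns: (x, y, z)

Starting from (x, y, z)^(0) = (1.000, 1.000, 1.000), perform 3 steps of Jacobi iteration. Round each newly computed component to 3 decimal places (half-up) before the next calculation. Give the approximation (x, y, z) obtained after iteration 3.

(0.240, 0.051, -0.523)

Iteration 1:
  x = (1 - (-3)·1.000 - (-1)·1.000) / (7) = 0.714
  y = (0 - (-1)·1.000 - (4)·1.000) / (9) = -0.333
  z = (3 - (2)·1.000 - (-2)·1.000) / (-7) = -0.429
Iteration 2:
  x = (1 - (-3)·-0.333 - (-1)·-0.429) / (7) = -0.061
  y = (0 - (-1)·0.714 - (4)·-0.429) / (9) = 0.270
  z = (3 - (2)·0.714 - (-2)·-0.333) / (-7) = -0.129
Iteration 3:
  x = (1 - (-3)·0.270 - (-1)·-0.129) / (7) = 0.240
  y = (0 - (-1)·-0.061 - (4)·-0.129) / (9) = 0.051
  z = (3 - (2)·-0.061 - (-2)·0.270) / (-7) = -0.523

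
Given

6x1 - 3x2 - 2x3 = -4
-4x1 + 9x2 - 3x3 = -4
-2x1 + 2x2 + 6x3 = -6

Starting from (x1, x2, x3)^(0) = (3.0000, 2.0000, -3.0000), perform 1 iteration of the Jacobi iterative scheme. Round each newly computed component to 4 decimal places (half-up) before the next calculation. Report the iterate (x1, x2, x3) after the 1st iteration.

(-0.6667, -0.1111, -0.6667)

Iteration 1:
  x1 = (-4 - (-3)·2.0000 - (-2)·-3.0000) / (6) = -0.6667
  x2 = (-4 - (-4)·3.0000 - (-3)·-3.0000) / (9) = -0.1111
  x3 = (-6 - (-2)·3.0000 - (2)·2.0000) / (6) = -0.6667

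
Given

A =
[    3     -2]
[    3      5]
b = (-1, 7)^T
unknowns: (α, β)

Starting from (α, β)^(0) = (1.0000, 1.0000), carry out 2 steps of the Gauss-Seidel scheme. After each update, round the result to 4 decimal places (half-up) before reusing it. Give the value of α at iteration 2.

Iteration 1:
  α = (-1 - (-2)·1.0000) / (3) = 0.3333
  β = (7 - (3)·0.3333) / (5) = 1.2000
Iteration 2:
  α = (-1 - (-2)·1.2000) / (3) = 0.4667
  β = (7 - (3)·0.4667) / (5) = 1.1200

0.4667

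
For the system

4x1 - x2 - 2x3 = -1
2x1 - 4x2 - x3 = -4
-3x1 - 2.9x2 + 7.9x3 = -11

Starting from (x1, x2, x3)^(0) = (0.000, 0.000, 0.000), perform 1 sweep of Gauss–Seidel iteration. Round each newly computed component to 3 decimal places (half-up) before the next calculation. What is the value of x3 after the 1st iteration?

Iteration 1:
  x1 = (-1 - (-1)·0.000 - (-2)·0.000) / (4) = -0.250
  x2 = (-4 - (2)·-0.250 - (-1)·0.000) / (-4) = 0.875
  x3 = (-11 - (-3)·-0.250 - (-2.9)·0.875) / (7.9) = -1.166

-1.166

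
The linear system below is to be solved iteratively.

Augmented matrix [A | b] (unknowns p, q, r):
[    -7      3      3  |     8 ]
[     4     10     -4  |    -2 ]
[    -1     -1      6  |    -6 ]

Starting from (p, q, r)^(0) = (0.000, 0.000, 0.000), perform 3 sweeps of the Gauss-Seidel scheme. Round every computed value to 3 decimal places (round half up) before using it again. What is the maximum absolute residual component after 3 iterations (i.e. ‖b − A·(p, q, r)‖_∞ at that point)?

0.102

Iteration 1:
  p = (8 - (3)·0.000 - (3)·0.000) / (-7) = -1.143
  q = (-2 - (4)·-1.143 - (-4)·0.000) / (10) = 0.257
  r = (-6 - (-1)·-1.143 - (-1)·0.257) / (6) = -1.148
Iteration 2:
  p = (8 - (3)·0.257 - (3)·-1.148) / (-7) = -1.525
  q = (-2 - (4)·-1.525 - (-4)·-1.148) / (10) = -0.049
  r = (-6 - (-1)·-1.525 - (-1)·-0.049) / (6) = -1.262
Iteration 3:
  p = (8 - (3)·-0.049 - (3)·-1.262) / (-7) = -1.705
  q = (-2 - (4)·-1.705 - (-4)·-1.262) / (10) = -0.023
  r = (-6 - (-1)·-1.705 - (-1)·-0.023) / (6) = -1.288
Residual b − A·x = (-0.002, -0.102, 0.000); ∞-norm = 0.102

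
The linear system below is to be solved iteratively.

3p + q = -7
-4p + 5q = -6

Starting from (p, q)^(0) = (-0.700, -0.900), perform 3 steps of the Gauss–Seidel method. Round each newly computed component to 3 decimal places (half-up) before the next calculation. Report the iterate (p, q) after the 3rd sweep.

(-1.562, -2.450)

Iteration 1:
  p = (-7 - (1)·-0.900) / (3) = -2.033
  q = (-6 - (-4)·-2.033) / (5) = -2.826
Iteration 2:
  p = (-7 - (1)·-2.826) / (3) = -1.391
  q = (-6 - (-4)·-1.391) / (5) = -2.313
Iteration 3:
  p = (-7 - (1)·-2.313) / (3) = -1.562
  q = (-6 - (-4)·-1.562) / (5) = -2.450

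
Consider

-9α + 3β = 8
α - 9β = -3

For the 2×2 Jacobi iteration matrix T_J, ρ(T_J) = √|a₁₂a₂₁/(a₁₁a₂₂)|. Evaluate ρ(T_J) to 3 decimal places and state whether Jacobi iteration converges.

a₁₂a₂₁/(a₁₁a₂₂) = (3)·(1) / ((-9)·(-9)) = 0.037037
ρ = √|0.037037| = √0.037037 = 0.192
ρ < 1, so Jacobi converges

0.192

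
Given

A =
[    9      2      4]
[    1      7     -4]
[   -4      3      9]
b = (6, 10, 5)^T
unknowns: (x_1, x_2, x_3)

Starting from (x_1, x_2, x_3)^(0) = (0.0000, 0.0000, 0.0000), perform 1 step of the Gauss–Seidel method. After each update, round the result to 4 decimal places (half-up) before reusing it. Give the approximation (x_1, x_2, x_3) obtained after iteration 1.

(0.6667, 1.3333, 0.4074)

Iteration 1:
  x_1 = (6 - (2)·0.0000 - (4)·0.0000) / (9) = 0.6667
  x_2 = (10 - (1)·0.6667 - (-4)·0.0000) / (7) = 1.3333
  x_3 = (5 - (-4)·0.6667 - (3)·1.3333) / (9) = 0.4074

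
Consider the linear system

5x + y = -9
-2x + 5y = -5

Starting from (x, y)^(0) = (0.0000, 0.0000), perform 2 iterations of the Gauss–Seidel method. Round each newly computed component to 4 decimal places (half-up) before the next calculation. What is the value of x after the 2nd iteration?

Iteration 1:
  x = (-9 - (1)·0.0000) / (5) = -1.8000
  y = (-5 - (-2)·-1.8000) / (5) = -1.7200
Iteration 2:
  x = (-9 - (1)·-1.7200) / (5) = -1.4560
  y = (-5 - (-2)·-1.4560) / (5) = -1.5824

-1.4560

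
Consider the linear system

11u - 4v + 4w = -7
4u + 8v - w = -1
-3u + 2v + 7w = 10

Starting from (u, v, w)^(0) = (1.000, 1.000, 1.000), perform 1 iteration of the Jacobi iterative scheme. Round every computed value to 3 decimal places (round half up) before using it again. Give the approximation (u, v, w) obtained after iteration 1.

Iteration 1:
  u = (-7 - (-4)·1.000 - (4)·1.000) / (11) = -0.636
  v = (-1 - (4)·1.000 - (-1)·1.000) / (8) = -0.500
  w = (10 - (-3)·1.000 - (2)·1.000) / (7) = 1.571

(-0.636, -0.500, 1.571)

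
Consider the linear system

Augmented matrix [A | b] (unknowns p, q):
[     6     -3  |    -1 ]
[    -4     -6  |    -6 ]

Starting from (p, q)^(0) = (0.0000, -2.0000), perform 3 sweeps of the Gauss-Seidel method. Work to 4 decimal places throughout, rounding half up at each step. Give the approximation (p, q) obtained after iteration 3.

(0.0926, 0.9383)

Iteration 1:
  p = (-1 - (-3)·-2.0000) / (6) = -1.1667
  q = (-6 - (-4)·-1.1667) / (-6) = 1.7778
Iteration 2:
  p = (-1 - (-3)·1.7778) / (6) = 0.7222
  q = (-6 - (-4)·0.7222) / (-6) = 0.5185
Iteration 3:
  p = (-1 - (-3)·0.5185) / (6) = 0.0926
  q = (-6 - (-4)·0.0926) / (-6) = 0.9383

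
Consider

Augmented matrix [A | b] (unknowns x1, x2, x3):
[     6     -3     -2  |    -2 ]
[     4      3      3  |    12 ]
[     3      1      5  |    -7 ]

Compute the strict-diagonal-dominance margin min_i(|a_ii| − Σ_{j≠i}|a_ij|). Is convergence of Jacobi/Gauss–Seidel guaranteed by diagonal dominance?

row 1: |6| − (3+2) = 1
row 2: |3| − (4+3) = -4
row 3: |5| − (3+1) = 1
minimum over rows = -4 → not strictly diagonally dominant

-4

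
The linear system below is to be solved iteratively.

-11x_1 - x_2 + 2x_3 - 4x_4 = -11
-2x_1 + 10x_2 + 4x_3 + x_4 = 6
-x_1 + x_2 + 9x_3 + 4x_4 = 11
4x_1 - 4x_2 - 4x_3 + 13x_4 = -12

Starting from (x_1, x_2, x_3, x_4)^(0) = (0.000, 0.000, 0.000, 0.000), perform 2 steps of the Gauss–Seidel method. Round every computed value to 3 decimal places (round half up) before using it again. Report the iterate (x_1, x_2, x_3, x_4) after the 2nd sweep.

(1.372, 0.437, 1.594, -0.720)

Iteration 1:
  x_1 = (-11 - (-1)·0.000 - (2)·0.000 - (-4)·0.000) / (-11) = 1.000
  x_2 = (6 - (-2)·1.000 - (4)·0.000 - (1)·0.000) / (10) = 0.800
  x_3 = (11 - (-1)·1.000 - (1)·0.800 - (4)·0.000) / (9) = 1.244
  x_4 = (-12 - (4)·1.000 - (-4)·0.800 - (-4)·1.244) / (13) = -0.602
Iteration 2:
  x_1 = (-11 - (-1)·0.800 - (2)·1.244 - (-4)·-0.602) / (-11) = 1.372
  x_2 = (6 - (-2)·1.372 - (4)·1.244 - (1)·-0.602) / (10) = 0.437
  x_3 = (11 - (-1)·1.372 - (1)·0.437 - (4)·-0.602) / (9) = 1.594
  x_4 = (-12 - (4)·1.372 - (-4)·0.437 - (-4)·1.594) / (13) = -0.720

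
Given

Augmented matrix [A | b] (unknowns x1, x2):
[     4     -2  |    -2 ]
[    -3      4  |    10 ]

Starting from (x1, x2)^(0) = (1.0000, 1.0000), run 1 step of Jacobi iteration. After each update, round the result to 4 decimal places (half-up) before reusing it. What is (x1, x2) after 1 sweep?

Iteration 1:
  x1 = (-2 - (-2)·1.0000) / (4) = 0.0000
  x2 = (10 - (-3)·1.0000) / (4) = 3.2500

(0.0000, 3.2500)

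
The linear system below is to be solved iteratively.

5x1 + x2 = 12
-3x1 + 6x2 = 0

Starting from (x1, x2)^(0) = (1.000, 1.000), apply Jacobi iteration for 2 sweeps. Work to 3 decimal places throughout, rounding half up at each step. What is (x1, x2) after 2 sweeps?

Iteration 1:
  x1 = (12 - (1)·1.000) / (5) = 2.200
  x2 = (0 - (-3)·1.000) / (6) = 0.500
Iteration 2:
  x1 = (12 - (1)·0.500) / (5) = 2.300
  x2 = (0 - (-3)·2.200) / (6) = 1.100

(2.300, 1.100)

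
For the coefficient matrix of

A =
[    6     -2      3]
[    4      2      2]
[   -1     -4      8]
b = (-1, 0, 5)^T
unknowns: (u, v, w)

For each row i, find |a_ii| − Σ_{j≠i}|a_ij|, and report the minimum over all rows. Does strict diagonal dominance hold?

row 1: |6| − (2+3) = 1
row 2: |2| − (4+2) = -4
row 3: |8| − (1+4) = 3
minimum over rows = -4 → not strictly diagonally dominant

-4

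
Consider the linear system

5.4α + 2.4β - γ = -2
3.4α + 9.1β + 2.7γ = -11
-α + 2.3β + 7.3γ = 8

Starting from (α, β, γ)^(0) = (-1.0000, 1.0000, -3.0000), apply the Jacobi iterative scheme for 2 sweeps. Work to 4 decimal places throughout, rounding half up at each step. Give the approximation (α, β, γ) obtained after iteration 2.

(-0.2755, -0.8878, 0.8909)

Iteration 1:
  α = (-2 - (2.4)·1.0000 - (-1)·-3.0000) / (5.4) = -1.3704
  β = (-11 - (3.4)·-1.0000 - (2.7)·-3.0000) / (9.1) = 0.0549
  γ = (8 - (-1)·-1.0000 - (2.3)·1.0000) / (7.3) = 0.6438
Iteration 2:
  α = (-2 - (2.4)·0.0549 - (-1)·0.6438) / (5.4) = -0.2755
  β = (-11 - (3.4)·-1.3704 - (2.7)·0.6438) / (9.1) = -0.8878
  γ = (8 - (-1)·-1.3704 - (2.3)·0.0549) / (7.3) = 0.8909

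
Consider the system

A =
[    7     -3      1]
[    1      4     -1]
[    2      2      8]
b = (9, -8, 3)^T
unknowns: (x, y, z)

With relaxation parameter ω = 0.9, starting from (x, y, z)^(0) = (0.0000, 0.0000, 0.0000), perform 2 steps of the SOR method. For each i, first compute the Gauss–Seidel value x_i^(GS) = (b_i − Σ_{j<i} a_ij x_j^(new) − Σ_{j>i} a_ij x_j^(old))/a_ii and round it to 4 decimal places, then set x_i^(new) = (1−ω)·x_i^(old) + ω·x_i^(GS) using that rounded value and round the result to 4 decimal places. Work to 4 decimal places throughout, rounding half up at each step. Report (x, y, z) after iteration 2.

(0.4086, -1.9763, 0.7443)

Iteration 1:
  x: GS value = (9 - (-3)·0.0000 - (1)·0.0000) / (7) = 1.2857;  x ← (1−ω)·0.0000 + ω·1.2857 = 1.1571
  y: GS value = (-8 - (1)·1.1571 - (-1)·0.0000) / (4) = -2.2893;  y ← (1−ω)·0.0000 + ω·-2.2893 = -2.0604
  z: GS value = (3 - (2)·1.1571 - (2)·-2.0604) / (8) = 0.6008;  z ← (1−ω)·0.0000 + ω·0.6008 = 0.5407
Iteration 2:
  x: GS value = (9 - (-3)·-2.0604 - (1)·0.5407) / (7) = 0.3254;  x ← (1−ω)·1.1571 + ω·0.3254 = 0.4086
  y: GS value = (-8 - (1)·0.4086 - (-1)·0.5407) / (4) = -1.9670;  y ← (1−ω)·-2.0604 + ω·-1.9670 = -1.9763
  z: GS value = (3 - (2)·0.4086 - (2)·-1.9763) / (8) = 0.7669;  z ← (1−ω)·0.5407 + ω·0.7669 = 0.7443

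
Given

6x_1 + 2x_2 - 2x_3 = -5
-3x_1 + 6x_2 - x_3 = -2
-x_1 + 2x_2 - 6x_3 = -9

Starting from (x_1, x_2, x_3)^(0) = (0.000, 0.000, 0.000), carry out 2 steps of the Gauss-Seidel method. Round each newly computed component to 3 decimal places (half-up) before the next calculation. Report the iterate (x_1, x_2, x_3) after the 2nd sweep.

(-0.120, -0.162, 1.466)

Iteration 1:
  x_1 = (-5 - (2)·0.000 - (-2)·0.000) / (6) = -0.833
  x_2 = (-2 - (-3)·-0.833 - (-1)·0.000) / (6) = -0.750
  x_3 = (-9 - (-1)·-0.833 - (2)·-0.750) / (-6) = 1.389
Iteration 2:
  x_1 = (-5 - (2)·-0.750 - (-2)·1.389) / (6) = -0.120
  x_2 = (-2 - (-3)·-0.120 - (-1)·1.389) / (6) = -0.162
  x_3 = (-9 - (-1)·-0.120 - (2)·-0.162) / (-6) = 1.466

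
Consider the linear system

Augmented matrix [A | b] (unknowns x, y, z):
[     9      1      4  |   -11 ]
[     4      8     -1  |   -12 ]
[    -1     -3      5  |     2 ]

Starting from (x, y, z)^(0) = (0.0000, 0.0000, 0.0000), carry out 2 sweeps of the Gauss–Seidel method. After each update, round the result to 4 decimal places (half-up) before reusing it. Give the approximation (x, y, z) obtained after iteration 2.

Iteration 1:
  x = (-11 - (1)·0.0000 - (4)·0.0000) / (9) = -1.2222
  y = (-12 - (4)·-1.2222 - (-1)·0.0000) / (8) = -0.8889
  z = (2 - (-1)·-1.2222 - (-3)·-0.8889) / (5) = -0.3778
Iteration 2:
  x = (-11 - (1)·-0.8889 - (4)·-0.3778) / (9) = -0.9555
  y = (-12 - (4)·-0.9555 - (-1)·-0.3778) / (8) = -1.0695
  z = (2 - (-1)·-0.9555 - (-3)·-1.0695) / (5) = -0.4328

(-0.9555, -1.0695, -0.4328)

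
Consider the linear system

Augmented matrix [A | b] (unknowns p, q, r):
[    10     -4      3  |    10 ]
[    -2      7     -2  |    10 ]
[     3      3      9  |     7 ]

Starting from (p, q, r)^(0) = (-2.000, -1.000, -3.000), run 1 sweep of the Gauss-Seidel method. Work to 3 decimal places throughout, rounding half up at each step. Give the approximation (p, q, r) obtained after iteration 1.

Iteration 1:
  p = (10 - (-4)·-1.000 - (3)·-3.000) / (10) = 1.500
  q = (10 - (-2)·1.500 - (-2)·-3.000) / (7) = 1.000
  r = (7 - (3)·1.500 - (3)·1.000) / (9) = -0.056

(1.500, 1.000, -0.056)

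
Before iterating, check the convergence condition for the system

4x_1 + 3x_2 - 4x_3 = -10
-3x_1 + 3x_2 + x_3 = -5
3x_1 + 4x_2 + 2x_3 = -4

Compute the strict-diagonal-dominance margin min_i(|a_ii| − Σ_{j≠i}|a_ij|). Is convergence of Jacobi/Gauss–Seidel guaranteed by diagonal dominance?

row 1: |4| − (3+4) = -3
row 2: |3| − (3+1) = -1
row 3: |2| − (3+4) = -5
minimum over rows = -5 → not strictly diagonally dominant

-5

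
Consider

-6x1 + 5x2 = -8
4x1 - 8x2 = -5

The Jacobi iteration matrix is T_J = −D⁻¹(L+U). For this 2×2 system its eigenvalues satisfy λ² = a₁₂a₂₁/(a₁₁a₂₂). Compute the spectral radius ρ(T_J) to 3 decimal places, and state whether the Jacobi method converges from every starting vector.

0.645

a₁₂a₂₁/(a₁₁a₂₂) = (5)·(4) / ((-6)·(-8)) = 0.416667
ρ = √|0.416667| = √0.416667 = 0.645
ρ < 1, so Jacobi converges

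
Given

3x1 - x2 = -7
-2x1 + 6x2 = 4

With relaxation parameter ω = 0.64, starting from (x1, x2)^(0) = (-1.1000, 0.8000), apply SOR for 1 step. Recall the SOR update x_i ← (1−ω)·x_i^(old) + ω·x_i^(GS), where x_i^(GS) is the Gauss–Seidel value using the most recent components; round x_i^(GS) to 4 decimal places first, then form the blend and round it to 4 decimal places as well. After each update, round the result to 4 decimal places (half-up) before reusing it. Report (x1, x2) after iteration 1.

(-1.7187, 0.3480)

Iteration 1:
  x1: GS value = (-7 - (-1)·0.8000) / (3) = -2.0667;  x1 ← (1−ω)·-1.1000 + ω·-2.0667 = -1.7187
  x2: GS value = (4 - (-2)·-1.7187) / (6) = 0.0938;  x2 ← (1−ω)·0.8000 + ω·0.0938 = 0.3480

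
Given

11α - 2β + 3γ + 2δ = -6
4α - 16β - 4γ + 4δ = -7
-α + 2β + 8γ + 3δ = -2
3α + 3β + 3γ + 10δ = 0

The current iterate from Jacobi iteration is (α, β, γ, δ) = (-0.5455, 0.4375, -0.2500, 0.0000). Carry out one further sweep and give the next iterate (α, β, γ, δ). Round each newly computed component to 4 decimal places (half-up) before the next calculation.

One sweep:
  α = (-6 - (-2)·0.4375 - (3)·-0.2500 - (2)·0.0000) / (11) = -0.3977
  β = (-7 - (4)·-0.5455 - (-4)·-0.2500 - (4)·0.0000) / (-16) = 0.3636
  γ = (-2 - (-1)·-0.5455 - (2)·0.4375 - (3)·0.0000) / (8) = -0.4276
  δ = (0 - (3)·-0.5455 - (3)·0.4375 - (3)·-0.2500) / (10) = 0.1074

(-0.3977, 0.3636, -0.4276, 0.1074)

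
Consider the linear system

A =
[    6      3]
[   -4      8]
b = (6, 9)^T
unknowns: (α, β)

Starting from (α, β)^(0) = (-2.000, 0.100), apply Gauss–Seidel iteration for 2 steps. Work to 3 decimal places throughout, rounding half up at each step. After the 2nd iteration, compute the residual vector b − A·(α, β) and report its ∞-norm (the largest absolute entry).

Iteration 1:
  α = (6 - (3)·0.100) / (6) = 0.950
  β = (9 - (-4)·0.950) / (8) = 1.600
Iteration 2:
  α = (6 - (3)·1.600) / (6) = 0.200
  β = (9 - (-4)·0.200) / (8) = 1.225
Residual b − A·x = (1.125, 0.000); ∞-norm = 1.125

1.125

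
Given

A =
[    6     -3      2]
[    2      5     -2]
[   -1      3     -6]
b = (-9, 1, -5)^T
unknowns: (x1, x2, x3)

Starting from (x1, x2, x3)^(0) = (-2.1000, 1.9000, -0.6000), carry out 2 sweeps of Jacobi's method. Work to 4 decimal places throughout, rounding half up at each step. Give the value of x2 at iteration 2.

Iteration 1:
  x1 = (-9 - (-3)·1.9000 - (2)·-0.6000) / (6) = -0.3500
  x2 = (1 - (2)·-2.1000 - (-2)·-0.6000) / (5) = 0.8000
  x3 = (-5 - (-1)·-2.1000 - (3)·1.9000) / (-6) = 2.1333
Iteration 2:
  x1 = (-9 - (-3)·0.8000 - (2)·2.1333) / (6) = -1.8111
  x2 = (1 - (2)·-0.3500 - (-2)·2.1333) / (5) = 1.1933
  x3 = (-5 - (-1)·-0.3500 - (3)·0.8000) / (-6) = 1.2917

1.1933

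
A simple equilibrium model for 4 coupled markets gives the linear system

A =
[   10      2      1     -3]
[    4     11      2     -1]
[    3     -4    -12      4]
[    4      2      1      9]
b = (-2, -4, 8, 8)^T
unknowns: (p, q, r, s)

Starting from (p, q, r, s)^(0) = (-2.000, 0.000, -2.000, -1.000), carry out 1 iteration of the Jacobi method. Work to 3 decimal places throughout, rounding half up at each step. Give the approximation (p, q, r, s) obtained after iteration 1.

(-0.300, 0.636, -1.500, 2.000)

Iteration 1:
  p = (-2 - (2)·0.000 - (1)·-2.000 - (-3)·-1.000) / (10) = -0.300
  q = (-4 - (4)·-2.000 - (2)·-2.000 - (-1)·-1.000) / (11) = 0.636
  r = (8 - (3)·-2.000 - (-4)·0.000 - (4)·-1.000) / (-12) = -1.500
  s = (8 - (4)·-2.000 - (2)·0.000 - (1)·-2.000) / (9) = 2.000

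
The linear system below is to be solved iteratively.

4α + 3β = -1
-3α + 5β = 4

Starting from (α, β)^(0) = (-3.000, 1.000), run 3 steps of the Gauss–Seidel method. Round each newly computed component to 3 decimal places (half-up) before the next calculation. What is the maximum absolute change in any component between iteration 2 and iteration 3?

Iteration 1:
  α = (-1 - (3)·1.000) / (4) = -1.000
  β = (4 - (-3)·-1.000) / (5) = 0.200
Iteration 2:
  α = (-1 - (3)·0.200) / (4) = -0.400
  β = (4 - (-3)·-0.400) / (5) = 0.560
Iteration 3:
  α = (-1 - (3)·0.560) / (4) = -0.670
  β = (4 - (-3)·-0.670) / (5) = 0.398
Change: (-0.270, -0.162) → max |·| = 0.270

0.270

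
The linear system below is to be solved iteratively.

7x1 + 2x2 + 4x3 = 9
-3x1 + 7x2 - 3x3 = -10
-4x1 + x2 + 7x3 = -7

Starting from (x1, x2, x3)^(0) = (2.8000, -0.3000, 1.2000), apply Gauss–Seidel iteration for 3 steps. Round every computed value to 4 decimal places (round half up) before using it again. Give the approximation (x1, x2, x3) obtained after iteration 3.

Iteration 1:
  x1 = (9 - (2)·-0.3000 - (4)·1.2000) / (7) = 0.6857
  x2 = (-10 - (-3)·0.6857 - (-3)·1.2000) / (7) = -0.6204
  x3 = (-7 - (-4)·0.6857 - (1)·-0.6204) / (7) = -0.5195
Iteration 2:
  x1 = (9 - (2)·-0.6204 - (4)·-0.5195) / (7) = 1.7598
  x2 = (-10 - (-3)·1.7598 - (-3)·-0.5195) / (7) = -0.8970
  x3 = (-7 - (-4)·1.7598 - (1)·-0.8970) / (7) = 0.1337
Iteration 3:
  x1 = (9 - (2)·-0.8970 - (4)·0.1337) / (7) = 1.4656
  x2 = (-10 - (-3)·1.4656 - (-3)·0.1337) / (7) = -0.7432
  x3 = (-7 - (-4)·1.4656 - (1)·-0.7432) / (7) = -0.0563

(1.4656, -0.7432, -0.0563)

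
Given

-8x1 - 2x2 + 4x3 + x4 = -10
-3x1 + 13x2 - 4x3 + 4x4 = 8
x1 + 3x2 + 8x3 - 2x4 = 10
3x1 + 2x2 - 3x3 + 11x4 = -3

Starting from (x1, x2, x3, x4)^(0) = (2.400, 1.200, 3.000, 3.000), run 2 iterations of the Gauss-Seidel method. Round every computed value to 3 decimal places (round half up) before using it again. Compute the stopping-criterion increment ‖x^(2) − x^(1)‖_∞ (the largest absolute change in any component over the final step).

1.425

Iteration 1:
  x1 = (-10 - (-2)·1.200 - (4)·3.000 - (1)·3.000) / (-8) = 2.825
  x2 = (8 - (-3)·2.825 - (-4)·3.000 - (4)·3.000) / (13) = 1.267
  x3 = (10 - (1)·2.825 - (3)·1.267 - (-2)·3.000) / (8) = 1.172
  x4 = (-3 - (3)·2.825 - (2)·1.267 - (-3)·1.172) / (11) = -0.954
Iteration 2:
  x1 = (-10 - (-2)·1.267 - (4)·1.172 - (1)·-0.954) / (-8) = 1.400
  x2 = (8 - (-3)·1.400 - (-4)·1.172 - (4)·-0.954) / (13) = 1.593
  x3 = (10 - (1)·1.400 - (3)·1.593 - (-2)·-0.954) / (8) = 0.239
  x4 = (-3 - (3)·1.400 - (2)·1.593 - (-3)·0.239) / (11) = -0.879
Change: (-1.425, 0.326, -0.933, 0.075) → max |·| = 1.425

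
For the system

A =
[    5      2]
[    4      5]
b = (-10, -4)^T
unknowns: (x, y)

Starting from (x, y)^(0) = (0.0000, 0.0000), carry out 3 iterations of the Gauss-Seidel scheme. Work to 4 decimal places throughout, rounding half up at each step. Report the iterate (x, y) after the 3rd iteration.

(-2.4224, 1.1379)

Iteration 1:
  x = (-10 - (2)·0.0000) / (5) = -2.0000
  y = (-4 - (4)·-2.0000) / (5) = 0.8000
Iteration 2:
  x = (-10 - (2)·0.8000) / (5) = -2.3200
  y = (-4 - (4)·-2.3200) / (5) = 1.0560
Iteration 3:
  x = (-10 - (2)·1.0560) / (5) = -2.4224
  y = (-4 - (4)·-2.4224) / (5) = 1.1379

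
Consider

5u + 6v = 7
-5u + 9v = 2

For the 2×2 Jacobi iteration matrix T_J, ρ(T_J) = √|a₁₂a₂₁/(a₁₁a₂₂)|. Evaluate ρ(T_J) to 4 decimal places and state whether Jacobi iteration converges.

a₁₂a₂₁/(a₁₁a₂₂) = (6)·(-5) / ((5)·(9)) = -0.666667
ρ = √|-0.666667| = √0.666667 = 0.8165
ρ < 1, so Jacobi converges

0.8165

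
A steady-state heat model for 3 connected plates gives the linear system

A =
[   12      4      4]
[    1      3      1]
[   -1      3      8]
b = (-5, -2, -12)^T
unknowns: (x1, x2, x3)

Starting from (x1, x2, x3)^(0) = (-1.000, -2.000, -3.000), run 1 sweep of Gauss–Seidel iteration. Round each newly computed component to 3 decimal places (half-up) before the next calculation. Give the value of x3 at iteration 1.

Iteration 1:
  x1 = (-5 - (4)·-2.000 - (4)·-3.000) / (12) = 1.250
  x2 = (-2 - (1)·1.250 - (1)·-3.000) / (3) = -0.083
  x3 = (-12 - (-1)·1.250 - (3)·-0.083) / (8) = -1.313

-1.313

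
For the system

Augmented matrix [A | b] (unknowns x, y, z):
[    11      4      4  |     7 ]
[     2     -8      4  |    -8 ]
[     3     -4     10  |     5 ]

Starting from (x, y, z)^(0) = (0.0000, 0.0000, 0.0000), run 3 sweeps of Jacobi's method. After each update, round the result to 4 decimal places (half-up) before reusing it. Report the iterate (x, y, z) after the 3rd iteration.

(-0.1339, 1.3773, 1.0364)

Iteration 1:
  x = (7 - (4)·0.0000 - (4)·0.0000) / (11) = 0.6364
  y = (-8 - (2)·0.0000 - (4)·0.0000) / (-8) = 1.0000
  z = (5 - (3)·0.0000 - (-4)·0.0000) / (10) = 0.5000
Iteration 2:
  x = (7 - (4)·1.0000 - (4)·0.5000) / (11) = 0.0909
  y = (-8 - (2)·0.6364 - (4)·0.5000) / (-8) = 1.4091
  z = (5 - (3)·0.6364 - (-4)·1.0000) / (10) = 0.7091
Iteration 3:
  x = (7 - (4)·1.4091 - (4)·0.7091) / (11) = -0.1339
  y = (-8 - (2)·0.0909 - (4)·0.7091) / (-8) = 1.3773
  z = (5 - (3)·0.0909 - (-4)·1.4091) / (10) = 1.0364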